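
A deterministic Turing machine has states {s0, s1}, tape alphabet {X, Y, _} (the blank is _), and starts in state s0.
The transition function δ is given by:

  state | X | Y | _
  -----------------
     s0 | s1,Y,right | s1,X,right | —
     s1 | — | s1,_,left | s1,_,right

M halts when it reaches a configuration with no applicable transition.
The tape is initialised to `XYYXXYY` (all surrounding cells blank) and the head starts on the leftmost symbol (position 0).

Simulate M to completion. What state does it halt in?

s1

s0 | _[X]YYXXYY   read X → write Y, move right, go to s1
s1 | _Y[Y]YXXYY   read Y → write _, move left, go to s1
s1 | _[Y]_YXXYY   read Y → write _, move left, go to s1
s1 | [_]__YXXYY   read _ → write _, move right, go to s1
s1 | _[_]_YXXYY   read _ → write _, move right, go to s1
s1 | __[_]YXXYY   read _ → write _, move right, go to s1
s1 | ___[Y]XXYY   read Y → write _, move left, go to s1
s1 | __[_]_XXYY   read _ → write _, move right, go to s1
s1 | ___[_]XXYY   read _ → write _, move right, go to s1
s1 | ____[X]XYY
No transition is defined for (s1, X); M halts in state s1.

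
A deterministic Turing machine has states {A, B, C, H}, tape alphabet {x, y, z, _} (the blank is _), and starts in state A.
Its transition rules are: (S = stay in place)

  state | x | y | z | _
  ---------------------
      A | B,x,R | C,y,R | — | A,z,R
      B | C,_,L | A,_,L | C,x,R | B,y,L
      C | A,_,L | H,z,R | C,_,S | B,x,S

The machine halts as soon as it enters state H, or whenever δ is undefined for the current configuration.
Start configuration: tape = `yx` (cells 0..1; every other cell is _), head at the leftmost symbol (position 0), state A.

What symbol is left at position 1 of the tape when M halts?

_

state=A head=0 tape=[y]x   (A,y)→(C,y,R)
state=C head=1 tape=y[x]   (C,x)→(A,_,L)
state=A head=0 tape=[y]_   (A,y)→(C,y,R)
state=C head=1 tape=y[_]   (C,_)→(B,x,S)
state=B head=1 tape=y[x]   (B,x)→(C,_,L)
state=C head=0 tape=[y]_   (C,y)→(H,z,R)
state=H head=1 tape=z[_]
Cell 1 holds _ when M halts.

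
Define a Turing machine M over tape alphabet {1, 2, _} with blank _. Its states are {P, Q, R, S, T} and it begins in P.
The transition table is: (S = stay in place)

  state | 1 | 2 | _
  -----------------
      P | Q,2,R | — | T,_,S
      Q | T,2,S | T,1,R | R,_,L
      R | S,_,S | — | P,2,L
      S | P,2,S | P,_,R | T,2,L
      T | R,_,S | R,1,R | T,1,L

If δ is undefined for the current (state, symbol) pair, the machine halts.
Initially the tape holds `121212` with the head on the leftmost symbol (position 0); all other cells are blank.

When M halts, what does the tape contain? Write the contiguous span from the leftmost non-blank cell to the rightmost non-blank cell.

222112

P | [1]21212   read 1 → write 2, move R, go to Q
Q | 2[2]1212   read 2 → write 1, move R, go to T
T | 21[1]212   read 1 → write _, move S, go to R
R | 21[_]212   read _ → write 2, move L, go to P
P | 2[1]2212   read 1 → write 2, move R, go to Q
Q | 22[2]212   read 2 → write 1, move R, go to T
T | 221[2]12   read 2 → write 1, move R, go to R
R | 2211[1]2   read 1 → write _, move S, go to S
S | 2211[_]2   read _ → write 2, move L, go to T
T | 221[1]22   read 1 → write _, move S, go to R
R | 221[_]22   read _ → write 2, move L, go to P
P | 22[1]222   read 1 → write 2, move R, go to Q
Q | 222[2]22   read 2 → write 1, move R, go to T
T | 2221[2]2   read 2 → write 1, move R, go to R
R | 22211[2]
The non-blank tape span at halt is 222112.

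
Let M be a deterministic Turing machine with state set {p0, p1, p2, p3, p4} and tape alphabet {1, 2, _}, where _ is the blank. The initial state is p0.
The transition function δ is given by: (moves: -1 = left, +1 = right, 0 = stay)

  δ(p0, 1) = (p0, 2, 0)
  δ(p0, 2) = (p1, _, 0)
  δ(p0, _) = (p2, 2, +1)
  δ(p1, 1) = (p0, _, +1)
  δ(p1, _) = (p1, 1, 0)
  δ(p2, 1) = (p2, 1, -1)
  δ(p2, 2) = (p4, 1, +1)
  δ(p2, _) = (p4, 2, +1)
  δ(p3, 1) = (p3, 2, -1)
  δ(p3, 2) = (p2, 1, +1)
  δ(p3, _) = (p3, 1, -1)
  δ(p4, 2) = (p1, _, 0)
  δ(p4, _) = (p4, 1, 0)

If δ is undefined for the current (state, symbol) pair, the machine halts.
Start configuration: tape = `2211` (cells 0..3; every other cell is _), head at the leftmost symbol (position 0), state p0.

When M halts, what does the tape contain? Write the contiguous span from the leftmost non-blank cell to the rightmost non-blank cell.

state=p0 head=0 tape=[2]211___   (p0,2)→(p1,_,0)
state=p1 head=0 tape=[_]211___   (p1,_)→(p1,1,0)
state=p1 head=0 tape=[1]211___   (p1,1)→(p0,_,+1)
state=p0 head=1 tape=_[2]11___   (p0,2)→(p1,_,0)
state=p1 head=1 tape=_[_]11___   (p1,_)→(p1,1,0)
state=p1 head=1 tape=_[1]11___   (p1,1)→(p0,_,+1)
state=p0 head=2 tape=__[1]1___   (p0,1)→(p0,2,0)
state=p0 head=2 tape=__[2]1___   (p0,2)→(p1,_,0)
state=p1 head=2 tape=__[_]1___   (p1,_)→(p1,1,0)
state=p1 head=2 tape=__[1]1___   (p1,1)→(p0,_,+1)
state=p0 head=3 tape=___[1]___   (p0,1)→(p0,2,0)
state=p0 head=3 tape=___[2]___   (p0,2)→(p1,_,0)
state=p1 head=3 tape=___[_]___   (p1,_)→(p1,1,0)
state=p1 head=3 tape=___[1]___   (p1,1)→(p0,_,+1)
state=p0 head=4 tape=____[_]__   (p0,_)→(p2,2,+1)
state=p2 head=5 tape=____2[_]_   (p2,_)→(p4,2,+1)
state=p4 head=6 tape=____22[_]   (p4,_)→(p4,1,0)
state=p4 head=6 tape=____22[1]
The non-blank tape span at halt is 221.

221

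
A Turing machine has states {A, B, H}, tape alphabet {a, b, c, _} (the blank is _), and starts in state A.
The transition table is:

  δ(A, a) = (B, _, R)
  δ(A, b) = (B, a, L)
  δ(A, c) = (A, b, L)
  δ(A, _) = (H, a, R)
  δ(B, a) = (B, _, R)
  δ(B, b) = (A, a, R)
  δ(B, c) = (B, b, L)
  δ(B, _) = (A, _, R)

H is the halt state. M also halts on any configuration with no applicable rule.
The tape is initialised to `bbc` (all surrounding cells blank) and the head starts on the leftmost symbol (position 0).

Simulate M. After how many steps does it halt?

8

state=A head=0 tape=_[b]bc__   (A,b)→(B,a,L)
state=B head=-1 tape=[_]abc__   (B,_)→(A,_,R)
state=A head=0 tape=_[a]bc__   (A,a)→(B,_,R)
state=B head=1 tape=__[b]c__   (B,b)→(A,a,R)
state=A head=2 tape=__a[c]__   (A,c)→(A,b,L)
state=A head=1 tape=__[a]b__   (A,a)→(B,_,R)
state=B head=2 tape=___[b]__   (B,b)→(A,a,R)
state=A head=3 tape=___a[_]_   (A,_)→(H,a,R)
state=H head=4 tape=___aa[_]
M halts after 8 transitions.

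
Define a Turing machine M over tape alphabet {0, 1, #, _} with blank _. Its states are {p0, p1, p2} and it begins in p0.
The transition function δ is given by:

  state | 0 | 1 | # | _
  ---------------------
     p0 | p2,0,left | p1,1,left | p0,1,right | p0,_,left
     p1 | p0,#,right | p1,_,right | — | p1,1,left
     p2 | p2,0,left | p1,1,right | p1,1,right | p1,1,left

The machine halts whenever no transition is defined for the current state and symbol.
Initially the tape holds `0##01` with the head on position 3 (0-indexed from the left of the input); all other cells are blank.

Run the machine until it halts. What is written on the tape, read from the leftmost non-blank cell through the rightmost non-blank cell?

p0 | 0##[0]1   read 0 → write 0, move left, go to p2
p2 | 0#[#]01   read # → write 1, move right, go to p1
p1 | 0#1[0]1   read 0 → write #, move right, go to p0
p0 | 0#1#[1]   read 1 → write 1, move left, go to p1
p1 | 0#1[#]1
The non-blank tape span at halt is 0#1#1.

0#1#1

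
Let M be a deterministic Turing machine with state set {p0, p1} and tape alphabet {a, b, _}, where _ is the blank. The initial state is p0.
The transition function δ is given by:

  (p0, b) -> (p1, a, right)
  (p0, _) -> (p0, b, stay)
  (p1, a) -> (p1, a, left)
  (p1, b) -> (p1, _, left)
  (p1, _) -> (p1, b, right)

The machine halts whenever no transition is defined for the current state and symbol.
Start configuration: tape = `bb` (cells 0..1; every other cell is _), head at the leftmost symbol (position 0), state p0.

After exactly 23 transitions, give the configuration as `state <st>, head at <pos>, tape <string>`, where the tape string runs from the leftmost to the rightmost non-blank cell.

p0 | ____[b]b   read b → write a, move right, go to p1
p1 | ____a[b]   read b → write _, move left, go to p1
p1 | ____[a]_   read a → write a, move left, go to p1
p1 | ___[_]a_   read _ → write b, move right, go to p1
p1 | ___b[a]_   read a → write a, move left, go to p1
p1 | ___[b]a_   read b → write _, move left, go to p1
p1 | __[_]_a_   read _ → write b, move right, go to p1
p1 | __b[_]a_   read _ → write b, move right, go to p1
p1 | __bb[a]_   read a → write a, move left, go to p1
p1 | __b[b]a_   read b → write _, move left, go to p1
p1 | __[b]_a_   read b → write _, move left, go to p1
p1 | _[_]__a_   read _ → write b, move right, go to p1
p1 | _b[_]_a_   read _ → write b, move right, go to p1
p1 | _bb[_]a_   read _ → write b, move right, go to p1
p1 | _bbb[a]_   read a → write a, move left, go to p1
p1 | _bb[b]a_   read b → write _, move left, go to p1
p1 | _b[b]_a_   read b → write _, move left, go to p1
p1 | _[b]__a_   read b → write _, move left, go to p1
p1 | [_]___a_   read _ → write b, move right, go to p1
p1 | b[_]__a_   read _ → write b, move right, go to p1
p1 | bb[_]_a_   read _ → write b, move right, go to p1
p1 | bbb[_]a_   read _ → write b, move right, go to p1
p1 | bbbb[a]_   read a → write a, move left, go to p1
p1 | bbb[b]a_
After 23 steps: state p1, head at -1, tape bbbba.

state p1, head at -1, tape bbbba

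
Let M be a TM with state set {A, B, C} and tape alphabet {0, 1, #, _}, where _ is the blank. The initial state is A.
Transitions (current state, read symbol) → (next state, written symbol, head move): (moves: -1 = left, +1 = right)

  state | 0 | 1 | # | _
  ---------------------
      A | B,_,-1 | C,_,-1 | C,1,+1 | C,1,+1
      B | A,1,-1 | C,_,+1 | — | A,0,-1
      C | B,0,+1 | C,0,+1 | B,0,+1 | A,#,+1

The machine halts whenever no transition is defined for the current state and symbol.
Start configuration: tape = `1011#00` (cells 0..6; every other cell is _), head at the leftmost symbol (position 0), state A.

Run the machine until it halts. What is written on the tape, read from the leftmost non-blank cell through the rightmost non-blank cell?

state=A head=0 tape=_[1]011#00   (A,1)→(C,_,-1)
state=C head=-1 tape=[_]_011#00   (C,_)→(A,#,+1)
state=A head=0 tape=#[_]011#00   (A,_)→(C,1,+1)
state=C head=1 tape=#1[0]11#00   (C,0)→(B,0,+1)
state=B head=2 tape=#10[1]1#00   (B,1)→(C,_,+1)
state=C head=3 tape=#10_[1]#00   (C,1)→(C,0,+1)
state=C head=4 tape=#10_0[#]00   (C,#)→(B,0,+1)
state=B head=5 tape=#10_00[0]0   (B,0)→(A,1,-1)
state=A head=4 tape=#10_0[0]10   (A,0)→(B,_,-1)
state=B head=3 tape=#10_[0]_10   (B,0)→(A,1,-1)
state=A head=2 tape=#10[_]1_10   (A,_)→(C,1,+1)
state=C head=3 tape=#101[1]_10   (C,1)→(C,0,+1)
state=C head=4 tape=#1010[_]10   (C,_)→(A,#,+1)
state=A head=5 tape=#1010#[1]0   (A,1)→(C,_,-1)
state=C head=4 tape=#1010[#]_0   (C,#)→(B,0,+1)
state=B head=5 tape=#10100[_]0   (B,_)→(A,0,-1)
state=A head=4 tape=#1010[0]00   (A,0)→(B,_,-1)
state=B head=3 tape=#101[0]_00   (B,0)→(A,1,-1)
state=A head=2 tape=#10[1]1_00   (A,1)→(C,_,-1)
state=C head=1 tape=#1[0]_1_00   (C,0)→(B,0,+1)
state=B head=2 tape=#10[_]1_00   (B,_)→(A,0,-1)
state=A head=1 tape=#1[0]01_00   (A,0)→(B,_,-1)
state=B head=0 tape=#[1]_01_00   (B,1)→(C,_,+1)
state=C head=1 tape=#_[_]01_00   (C,_)→(A,#,+1)
state=A head=2 tape=#_#[0]1_00   (A,0)→(B,_,-1)
state=B head=1 tape=#_[#]_1_00
The non-blank tape span at halt is #_#_1_00.

#_#_1_00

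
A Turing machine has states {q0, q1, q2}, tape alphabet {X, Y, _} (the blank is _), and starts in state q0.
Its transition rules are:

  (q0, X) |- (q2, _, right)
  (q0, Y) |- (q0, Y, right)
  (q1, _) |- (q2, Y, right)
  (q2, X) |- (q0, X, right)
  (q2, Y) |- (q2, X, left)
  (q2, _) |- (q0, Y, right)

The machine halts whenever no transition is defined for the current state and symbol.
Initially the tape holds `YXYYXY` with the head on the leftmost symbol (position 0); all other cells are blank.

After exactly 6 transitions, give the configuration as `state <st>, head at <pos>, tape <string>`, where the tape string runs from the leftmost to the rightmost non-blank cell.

state q2, head at 2, tape YY_XXY

q0 | [Y]XYYXY   read Y → write Y, move right, go to q0
q0 | Y[X]YYXY   read X → write _, move right, go to q2
q2 | Y_[Y]YXY   read Y → write X, move left, go to q2
q2 | Y[_]XYXY   read _ → write Y, move right, go to q0
q0 | YY[X]YXY   read X → write _, move right, go to q2
q2 | YY_[Y]XY   read Y → write X, move left, go to q2
q2 | YY[_]XXY
After 6 steps: state q2, head at 2, tape YY_XXY.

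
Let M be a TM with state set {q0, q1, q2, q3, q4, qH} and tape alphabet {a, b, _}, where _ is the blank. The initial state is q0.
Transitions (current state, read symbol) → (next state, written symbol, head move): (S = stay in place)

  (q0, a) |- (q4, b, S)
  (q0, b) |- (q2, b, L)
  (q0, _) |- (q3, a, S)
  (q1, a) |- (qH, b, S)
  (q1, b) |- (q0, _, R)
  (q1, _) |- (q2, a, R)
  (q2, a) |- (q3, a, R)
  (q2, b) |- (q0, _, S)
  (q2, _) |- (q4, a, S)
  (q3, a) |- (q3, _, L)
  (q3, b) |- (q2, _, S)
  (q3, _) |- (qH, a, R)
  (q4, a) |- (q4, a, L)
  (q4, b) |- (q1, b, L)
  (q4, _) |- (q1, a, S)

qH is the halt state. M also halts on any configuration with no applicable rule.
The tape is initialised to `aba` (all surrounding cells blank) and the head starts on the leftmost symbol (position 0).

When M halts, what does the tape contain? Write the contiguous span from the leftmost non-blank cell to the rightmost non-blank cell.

q0 | __[a]ba   read a → write b, move S, go to q4
q4 | __[b]ba   read b → write b, move L, go to q1
q1 | _[_]bba   read _ → write a, move R, go to q2
q2 | _a[b]ba   read b → write _, move S, go to q0
q0 | _a[_]ba   read _ → write a, move S, go to q3
q3 | _a[a]ba   read a → write _, move L, go to q3
q3 | _[a]_ba   read a → write _, move L, go to q3
q3 | [_]__ba   read _ → write a, move R, go to qH
qH | a[_]_ba
The non-blank tape span at halt is a__ba.

a__ba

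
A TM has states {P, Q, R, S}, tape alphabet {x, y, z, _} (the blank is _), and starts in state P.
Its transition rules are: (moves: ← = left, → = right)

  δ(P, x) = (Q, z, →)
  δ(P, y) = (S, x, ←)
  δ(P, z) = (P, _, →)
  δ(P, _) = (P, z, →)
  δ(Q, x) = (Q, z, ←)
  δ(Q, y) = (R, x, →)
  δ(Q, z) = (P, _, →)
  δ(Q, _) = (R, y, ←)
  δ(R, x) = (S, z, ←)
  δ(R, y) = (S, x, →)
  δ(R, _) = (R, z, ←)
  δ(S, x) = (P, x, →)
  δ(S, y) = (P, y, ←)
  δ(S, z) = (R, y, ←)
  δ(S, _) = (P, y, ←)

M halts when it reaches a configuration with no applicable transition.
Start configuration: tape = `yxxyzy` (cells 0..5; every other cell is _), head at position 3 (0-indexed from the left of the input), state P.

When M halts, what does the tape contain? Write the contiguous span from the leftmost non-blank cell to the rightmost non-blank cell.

P | yxx[y]zy_   read y → write x, move ←, go to S
S | yx[x]xzy_   read x → write x, move →, go to P
P | yxx[x]zy_   read x → write z, move →, go to Q
Q | yxxz[z]y_   read z → write _, move →, go to P
P | yxxz_[y]_   read y → write x, move ←, go to S
S | yxxz[_]x_   read _ → write y, move ←, go to P
P | yxx[z]yx_   read z → write _, move →, go to P
P | yxx_[y]x_   read y → write x, move ←, go to S
S | yxx[_]xx_   read _ → write y, move ←, go to P
P | yx[x]yxx_   read x → write z, move →, go to Q
Q | yxz[y]xx_   read y → write x, move →, go to R
R | yxzx[x]x_   read x → write z, move ←, go to S
S | yxz[x]zx_   read x → write x, move →, go to P
P | yxzx[z]x_   read z → write _, move →, go to P
P | yxzx_[x]_   read x → write z, move →, go to Q
Q | yxzx_z[_]   read _ → write y, move ←, go to R
R | yxzx_[z]y
The non-blank tape span at halt is yxzx_zy.

yxzx_zy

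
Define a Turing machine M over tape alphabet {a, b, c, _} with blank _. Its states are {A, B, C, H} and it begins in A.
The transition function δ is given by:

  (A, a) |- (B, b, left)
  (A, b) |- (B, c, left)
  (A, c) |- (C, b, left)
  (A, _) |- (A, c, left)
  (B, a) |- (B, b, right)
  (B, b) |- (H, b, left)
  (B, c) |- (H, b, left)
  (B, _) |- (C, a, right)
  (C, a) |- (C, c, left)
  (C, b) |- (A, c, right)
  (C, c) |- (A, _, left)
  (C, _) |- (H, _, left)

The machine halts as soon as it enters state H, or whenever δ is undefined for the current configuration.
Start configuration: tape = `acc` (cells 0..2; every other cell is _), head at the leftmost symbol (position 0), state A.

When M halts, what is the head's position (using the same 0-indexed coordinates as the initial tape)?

state=A head=0 tape=____[a]cc   (A,a)→(B,b,left)
state=B head=-1 tape=___[_]bcc   (B,_)→(C,a,right)
state=C head=0 tape=___a[b]cc   (C,b)→(A,c,right)
state=A head=1 tape=___ac[c]c   (A,c)→(C,b,left)
state=C head=0 tape=___a[c]bc   (C,c)→(A,_,left)
state=A head=-1 tape=___[a]_bc   (A,a)→(B,b,left)
state=B head=-2 tape=__[_]b_bc   (B,_)→(C,a,right)
state=C head=-1 tape=__a[b]_bc   (C,b)→(A,c,right)
state=A head=0 tape=__ac[_]bc   (A,_)→(A,c,left)
state=A head=-1 tape=__a[c]cbc   (A,c)→(C,b,left)
state=C head=-2 tape=__[a]bcbc   (C,a)→(C,c,left)
state=C head=-3 tape=_[_]cbcbc   (C,_)→(H,_,left)
state=H head=-4 tape=[_]_cbcbc
At halt the head is at cell -4.

-4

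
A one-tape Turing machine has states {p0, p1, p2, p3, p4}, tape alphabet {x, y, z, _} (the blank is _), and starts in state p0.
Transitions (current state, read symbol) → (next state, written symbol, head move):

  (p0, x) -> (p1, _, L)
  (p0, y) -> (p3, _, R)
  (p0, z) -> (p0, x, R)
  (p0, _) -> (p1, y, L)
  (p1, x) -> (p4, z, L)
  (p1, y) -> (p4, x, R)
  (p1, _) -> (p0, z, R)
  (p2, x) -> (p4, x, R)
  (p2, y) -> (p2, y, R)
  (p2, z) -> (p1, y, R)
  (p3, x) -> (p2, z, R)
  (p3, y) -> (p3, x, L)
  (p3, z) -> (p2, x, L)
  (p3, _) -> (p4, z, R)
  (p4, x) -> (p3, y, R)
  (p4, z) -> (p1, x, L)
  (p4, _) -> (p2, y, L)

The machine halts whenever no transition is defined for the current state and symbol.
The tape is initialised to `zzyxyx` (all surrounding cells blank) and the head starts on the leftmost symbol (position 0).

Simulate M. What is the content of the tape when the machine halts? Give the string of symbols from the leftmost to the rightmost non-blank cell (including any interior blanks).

xx_zyxy

state=p0 head=0 tape=[z]zyxyx_   (p0,z)→(p0,x,R)
state=p0 head=1 tape=x[z]yxyx_   (p0,z)→(p0,x,R)
state=p0 head=2 tape=xx[y]xyx_   (p0,y)→(p3,_,R)
state=p3 head=3 tape=xx_[x]yx_   (p3,x)→(p2,z,R)
state=p2 head=4 tape=xx_z[y]x_   (p2,y)→(p2,y,R)
state=p2 head=5 tape=xx_zy[x]_   (p2,x)→(p4,x,R)
state=p4 head=6 tape=xx_zyx[_]   (p4,_)→(p2,y,L)
state=p2 head=5 tape=xx_zy[x]y   (p2,x)→(p4,x,R)
state=p4 head=6 tape=xx_zyx[y]
The non-blank tape span at halt is xx_zyxy.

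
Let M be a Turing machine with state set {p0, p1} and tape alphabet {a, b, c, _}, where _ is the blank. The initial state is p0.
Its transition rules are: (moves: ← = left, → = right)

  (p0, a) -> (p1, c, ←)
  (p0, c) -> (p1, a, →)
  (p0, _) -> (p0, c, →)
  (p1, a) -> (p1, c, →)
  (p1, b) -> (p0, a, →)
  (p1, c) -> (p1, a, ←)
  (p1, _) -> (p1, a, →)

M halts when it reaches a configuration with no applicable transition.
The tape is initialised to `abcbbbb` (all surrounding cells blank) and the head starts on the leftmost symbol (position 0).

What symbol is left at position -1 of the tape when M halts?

p0 | _[a]bcbbbb   read a → write c, move ←, go to p1
p1 | [_]cbcbbbb   read _ → write a, move →, go to p1
p1 | a[c]bcbbbb   read c → write a, move ←, go to p1
p1 | [a]abcbbbb   read a → write c, move →, go to p1
p1 | c[a]bcbbbb   read a → write c, move →, go to p1
p1 | cc[b]cbbbb   read b → write a, move →, go to p0
p0 | cca[c]bbbb   read c → write a, move →, go to p1
p1 | ccaa[b]bbb   read b → write a, move →, go to p0
p0 | ccaaa[b]bb
Cell -1 holds c when M halts.

c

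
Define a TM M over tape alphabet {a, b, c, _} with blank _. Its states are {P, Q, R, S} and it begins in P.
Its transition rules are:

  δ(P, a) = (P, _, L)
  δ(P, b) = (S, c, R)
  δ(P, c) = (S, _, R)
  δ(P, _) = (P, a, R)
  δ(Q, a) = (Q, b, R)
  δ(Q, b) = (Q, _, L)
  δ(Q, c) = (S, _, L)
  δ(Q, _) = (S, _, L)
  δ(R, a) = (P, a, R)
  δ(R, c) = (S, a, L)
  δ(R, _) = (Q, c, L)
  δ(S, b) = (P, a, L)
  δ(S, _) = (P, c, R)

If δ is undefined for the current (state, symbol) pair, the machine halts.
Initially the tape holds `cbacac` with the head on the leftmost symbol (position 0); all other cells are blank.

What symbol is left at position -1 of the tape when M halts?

state=P head=0 tape=__[c]bacac   (P,c)→(S,_,R)
state=S head=1 tape=___[b]acac   (S,b)→(P,a,L)
state=P head=0 tape=__[_]aacac   (P,_)→(P,a,R)
state=P head=1 tape=__a[a]acac   (P,a)→(P,_,L)
state=P head=0 tape=__[a]_acac   (P,a)→(P,_,L)
state=P head=-1 tape=_[_]__acac   (P,_)→(P,a,R)
state=P head=0 tape=_a[_]_acac   (P,_)→(P,a,R)
state=P head=1 tape=_aa[_]acac   (P,_)→(P,a,R)
state=P head=2 tape=_aaa[a]cac   (P,a)→(P,_,L)
state=P head=1 tape=_aa[a]_cac   (P,a)→(P,_,L)
state=P head=0 tape=_a[a]__cac   (P,a)→(P,_,L)
state=P head=-1 tape=_[a]___cac   (P,a)→(P,_,L)
state=P head=-2 tape=[_]____cac   (P,_)→(P,a,R)
state=P head=-1 tape=a[_]___cac   (P,_)→(P,a,R)
state=P head=0 tape=aa[_]__cac   (P,_)→(P,a,R)
state=P head=1 tape=aaa[_]_cac   (P,_)→(P,a,R)
state=P head=2 tape=aaaa[_]cac   (P,_)→(P,a,R)
state=P head=3 tape=aaaaa[c]ac   (P,c)→(S,_,R)
state=S head=4 tape=aaaaa_[a]c
Cell -1 holds a when M halts.

a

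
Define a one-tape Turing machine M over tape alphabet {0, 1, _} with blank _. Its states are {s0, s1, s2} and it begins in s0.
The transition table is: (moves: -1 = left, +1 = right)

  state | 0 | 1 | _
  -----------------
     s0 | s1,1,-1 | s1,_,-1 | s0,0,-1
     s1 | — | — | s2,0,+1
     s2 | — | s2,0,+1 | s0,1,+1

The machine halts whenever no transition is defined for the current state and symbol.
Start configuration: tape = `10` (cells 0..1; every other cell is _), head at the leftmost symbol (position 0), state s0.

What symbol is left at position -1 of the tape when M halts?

state=s0 head=0 tape=_[1]0   (s0,1)→(s1,_,-1)
state=s1 head=-1 tape=[_]_0   (s1,_)→(s2,0,+1)
state=s2 head=0 tape=0[_]0   (s2,_)→(s0,1,+1)
state=s0 head=1 tape=01[0]   (s0,0)→(s1,1,-1)
state=s1 head=0 tape=0[1]1
Cell -1 holds 0 when M halts.

0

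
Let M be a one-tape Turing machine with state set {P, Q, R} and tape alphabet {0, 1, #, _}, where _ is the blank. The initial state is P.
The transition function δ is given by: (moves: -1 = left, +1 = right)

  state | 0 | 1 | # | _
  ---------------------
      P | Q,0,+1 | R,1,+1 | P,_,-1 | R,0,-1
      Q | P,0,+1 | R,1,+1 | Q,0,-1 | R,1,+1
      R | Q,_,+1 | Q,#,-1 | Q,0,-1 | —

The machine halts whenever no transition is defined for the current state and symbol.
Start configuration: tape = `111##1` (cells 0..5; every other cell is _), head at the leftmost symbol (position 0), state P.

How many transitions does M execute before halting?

14

state=P head=0 tape=[1]11##1_   (P,1)→(R,1,+1)
state=R head=1 tape=1[1]1##1_   (R,1)→(Q,#,-1)
state=Q head=0 tape=[1]#1##1_   (Q,1)→(R,1,+1)
state=R head=1 tape=1[#]1##1_   (R,#)→(Q,0,-1)
state=Q head=0 tape=[1]01##1_   (Q,1)→(R,1,+1)
state=R head=1 tape=1[0]1##1_   (R,0)→(Q,_,+1)
state=Q head=2 tape=1_[1]##1_   (Q,1)→(R,1,+1)
state=R head=3 tape=1_1[#]#1_   (R,#)→(Q,0,-1)
state=Q head=2 tape=1_[1]0#1_   (Q,1)→(R,1,+1)
state=R head=3 tape=1_1[0]#1_   (R,0)→(Q,_,+1)
state=Q head=4 tape=1_1_[#]1_   (Q,#)→(Q,0,-1)
state=Q head=3 tape=1_1[_]01_   (Q,_)→(R,1,+1)
state=R head=4 tape=1_11[0]1_   (R,0)→(Q,_,+1)
state=Q head=5 tape=1_11_[1]_   (Q,1)→(R,1,+1)
state=R head=6 tape=1_11_1[_]
M halts after 14 transitions.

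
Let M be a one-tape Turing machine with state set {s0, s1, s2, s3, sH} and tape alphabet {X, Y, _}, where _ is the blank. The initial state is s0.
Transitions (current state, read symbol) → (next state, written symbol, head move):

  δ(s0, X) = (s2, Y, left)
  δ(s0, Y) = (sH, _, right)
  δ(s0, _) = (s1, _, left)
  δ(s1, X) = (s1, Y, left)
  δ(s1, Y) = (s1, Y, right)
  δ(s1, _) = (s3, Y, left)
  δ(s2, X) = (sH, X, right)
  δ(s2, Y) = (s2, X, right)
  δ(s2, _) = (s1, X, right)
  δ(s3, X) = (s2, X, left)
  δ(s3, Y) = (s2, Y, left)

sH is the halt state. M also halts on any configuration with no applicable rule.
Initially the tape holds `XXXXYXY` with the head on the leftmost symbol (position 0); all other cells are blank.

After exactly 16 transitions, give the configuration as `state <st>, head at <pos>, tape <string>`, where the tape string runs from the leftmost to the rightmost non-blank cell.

state=s0 head=0 tape=_[X]XXXYXY   (s0,X)→(s2,Y,left)
state=s2 head=-1 tape=[_]YXXXYXY   (s2,_)→(s1,X,right)
state=s1 head=0 tape=X[Y]XXXYXY   (s1,Y)→(s1,Y,right)
state=s1 head=1 tape=XY[X]XXYXY   (s1,X)→(s1,Y,left)
state=s1 head=0 tape=X[Y]YXXYXY   (s1,Y)→(s1,Y,right)
state=s1 head=1 tape=XY[Y]XXYXY   (s1,Y)→(s1,Y,right)
state=s1 head=2 tape=XYY[X]XYXY   (s1,X)→(s1,Y,left)
state=s1 head=1 tape=XY[Y]YXYXY   (s1,Y)→(s1,Y,right)
state=s1 head=2 tape=XYY[Y]XYXY   (s1,Y)→(s1,Y,right)
state=s1 head=3 tape=XYYY[X]YXY   (s1,X)→(s1,Y,left)
state=s1 head=2 tape=XYY[Y]YYXY   (s1,Y)→(s1,Y,right)
state=s1 head=3 tape=XYYY[Y]YXY   (s1,Y)→(s1,Y,right)
state=s1 head=4 tape=XYYYY[Y]XY   (s1,Y)→(s1,Y,right)
state=s1 head=5 tape=XYYYYY[X]Y   (s1,X)→(s1,Y,left)
state=s1 head=4 tape=XYYYY[Y]YY   (s1,Y)→(s1,Y,right)
state=s1 head=5 tape=XYYYYY[Y]Y   (s1,Y)→(s1,Y,right)
state=s1 head=6 tape=XYYYYYY[Y]
After 16 steps: state s1, head at 6, tape XYYYYYYY.

state s1, head at 6, tape XYYYYYYY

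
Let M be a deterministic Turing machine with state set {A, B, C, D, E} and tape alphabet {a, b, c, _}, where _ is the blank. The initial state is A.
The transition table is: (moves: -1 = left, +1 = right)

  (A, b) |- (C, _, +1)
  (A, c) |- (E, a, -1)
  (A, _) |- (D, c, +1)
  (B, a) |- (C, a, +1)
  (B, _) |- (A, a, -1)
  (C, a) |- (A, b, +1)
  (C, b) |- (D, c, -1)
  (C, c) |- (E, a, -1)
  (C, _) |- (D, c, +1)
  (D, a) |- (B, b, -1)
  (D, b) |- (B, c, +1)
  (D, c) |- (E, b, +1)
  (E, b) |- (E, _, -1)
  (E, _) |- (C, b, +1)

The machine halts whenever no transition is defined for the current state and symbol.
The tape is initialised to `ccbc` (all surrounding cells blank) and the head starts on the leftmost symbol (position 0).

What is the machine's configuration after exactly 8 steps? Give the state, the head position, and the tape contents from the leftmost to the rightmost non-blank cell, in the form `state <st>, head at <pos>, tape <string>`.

state D, head at 0, tape bc_abc

A | __[c]cbc   read c → write a, move -1, go to E
E | _[_]acbc   read _ → write b, move +1, go to C
C | _b[a]cbc   read a → write b, move +1, go to A
A | _bb[c]bc   read c → write a, move -1, go to E
E | _b[b]abc   read b → write _, move -1, go to E
E | _[b]_abc   read b → write _, move -1, go to E
E | [_]__abc   read _ → write b, move +1, go to C
C | b[_]_abc   read _ → write c, move +1, go to D
D | bc[_]abc
After 8 steps: state D, head at 0, tape bc_abc.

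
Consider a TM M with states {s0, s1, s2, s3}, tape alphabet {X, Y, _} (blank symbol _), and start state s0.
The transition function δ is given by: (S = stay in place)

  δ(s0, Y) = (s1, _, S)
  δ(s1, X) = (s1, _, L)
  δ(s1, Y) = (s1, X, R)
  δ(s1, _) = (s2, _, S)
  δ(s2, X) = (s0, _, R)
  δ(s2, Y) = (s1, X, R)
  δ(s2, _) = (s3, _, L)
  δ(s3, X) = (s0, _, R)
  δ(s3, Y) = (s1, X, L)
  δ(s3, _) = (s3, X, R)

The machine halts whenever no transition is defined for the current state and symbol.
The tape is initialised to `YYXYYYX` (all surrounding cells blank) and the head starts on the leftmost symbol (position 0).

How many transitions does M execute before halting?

s0 | ___[Y]YXYYYX   read Y → write _, move S, go to s1
s1 | ___[_]YXYYYX   read _ → write _, move S, go to s2
s2 | ___[_]YXYYYX   read _ → write _, move L, go to s3
s3 | __[_]_YXYYYX   read _ → write X, move R, go to s3
s3 | __X[_]YXYYYX   read _ → write X, move R, go to s3
s3 | __XX[Y]XYYYX   read Y → write X, move L, go to s1
s1 | __X[X]XXYYYX   read X → write _, move L, go to s1
s1 | __[X]_XXYYYX   read X → write _, move L, go to s1
s1 | _[_]__XXYYYX   read _ → write _, move S, go to s2
s2 | _[_]__XXYYYX   read _ → write _, move L, go to s3
s3 | [_]___XXYYYX   read _ → write X, move R, go to s3
s3 | X[_]__XXYYYX   read _ → write X, move R, go to s3
s3 | XX[_]_XXYYYX   read _ → write X, move R, go to s3
s3 | XXX[_]XXYYYX   read _ → write X, move R, go to s3
s3 | XXXX[X]XYYYX   read X → write _, move R, go to s0
s0 | XXXX_[X]YYYX
M halts after 15 transitions.

15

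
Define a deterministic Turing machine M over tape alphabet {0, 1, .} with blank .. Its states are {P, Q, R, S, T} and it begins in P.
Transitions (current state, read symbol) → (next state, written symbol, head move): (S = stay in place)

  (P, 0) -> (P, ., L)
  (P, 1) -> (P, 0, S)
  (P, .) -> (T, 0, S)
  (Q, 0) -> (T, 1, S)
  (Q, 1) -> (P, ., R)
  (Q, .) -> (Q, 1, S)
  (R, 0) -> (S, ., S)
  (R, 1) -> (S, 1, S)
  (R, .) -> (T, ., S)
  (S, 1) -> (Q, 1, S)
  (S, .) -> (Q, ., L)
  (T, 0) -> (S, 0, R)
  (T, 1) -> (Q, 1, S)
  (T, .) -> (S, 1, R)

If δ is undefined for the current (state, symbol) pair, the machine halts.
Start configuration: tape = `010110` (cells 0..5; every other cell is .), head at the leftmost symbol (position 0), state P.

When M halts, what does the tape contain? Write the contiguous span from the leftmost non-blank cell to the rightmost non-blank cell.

0.0.00

P | .[0]10110   read 0 → write ., move L, go to P
P | [.].10110   read . → write 0, move S, go to T
T | [0].10110   read 0 → write 0, move R, go to S
S | 0[.]10110   read . → write ., move L, go to Q
Q | [0].10110   read 0 → write 1, move S, go to T
T | [1].10110   read 1 → write 1, move S, go to Q
Q | [1].10110   read 1 → write ., move R, go to P
P | .[.]10110   read . → write 0, move S, go to T
T | .[0]10110   read 0 → write 0, move R, go to S
S | .0[1]0110   read 1 → write 1, move S, go to Q
Q | .0[1]0110   read 1 → write ., move R, go to P
P | .0.[0]110   read 0 → write ., move L, go to P
P | .0[.].110   read . → write 0, move S, go to T
T | .0[0].110   read 0 → write 0, move R, go to S
S | .00[.]110   read . → write ., move L, go to Q
Q | .0[0].110   read 0 → write 1, move S, go to T
T | .0[1].110   read 1 → write 1, move S, go to Q
Q | .0[1].110   read 1 → write ., move R, go to P
P | .0.[.]110   read . → write 0, move S, go to T
T | .0.[0]110   read 0 → write 0, move R, go to S
S | .0.0[1]10   read 1 → write 1, move S, go to Q
Q | .0.0[1]10   read 1 → write ., move R, go to P
P | .0.0.[1]0   read 1 → write 0, move S, go to P
P | .0.0.[0]0   read 0 → write ., move L, go to P
P | .0.0[.].0   read . → write 0, move S, go to T
T | .0.0[0].0   read 0 → write 0, move R, go to S
S | .0.00[.]0   read . → write ., move L, go to Q
Q | .0.0[0].0   read 0 → write 1, move S, go to T
T | .0.0[1].0   read 1 → write 1, move S, go to Q
Q | .0.0[1].0   read 1 → write ., move R, go to P
P | .0.0.[.]0   read . → write 0, move S, go to T
T | .0.0.[0]0   read 0 → write 0, move R, go to S
S | .0.0.0[0]
The non-blank tape span at halt is 0.0.00.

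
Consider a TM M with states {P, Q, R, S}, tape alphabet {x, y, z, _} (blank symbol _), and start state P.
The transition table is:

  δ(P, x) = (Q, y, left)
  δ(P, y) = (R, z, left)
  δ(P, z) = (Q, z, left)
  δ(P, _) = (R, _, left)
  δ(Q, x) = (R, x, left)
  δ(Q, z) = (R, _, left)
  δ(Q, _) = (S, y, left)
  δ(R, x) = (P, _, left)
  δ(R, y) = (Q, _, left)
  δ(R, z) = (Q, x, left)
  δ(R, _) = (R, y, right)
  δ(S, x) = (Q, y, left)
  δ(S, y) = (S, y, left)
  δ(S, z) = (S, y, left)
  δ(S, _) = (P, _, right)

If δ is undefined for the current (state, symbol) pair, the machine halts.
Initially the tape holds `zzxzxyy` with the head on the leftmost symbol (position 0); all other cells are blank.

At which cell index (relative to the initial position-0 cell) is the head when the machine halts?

-2

state=P head=0 tape=__[z]zxzxyy   (P,z)→(Q,z,left)
state=Q head=-1 tape=_[_]zzxzxyy   (Q,_)→(S,y,left)
state=S head=-2 tape=[_]yzzxzxyy   (S,_)→(P,_,right)
state=P head=-1 tape=_[y]zzxzxyy   (P,y)→(R,z,left)
state=R head=-2 tape=[_]zzzxzxyy   (R,_)→(R,y,right)
state=R head=-1 tape=y[z]zzxzxyy   (R,z)→(Q,x,left)
state=Q head=-2 tape=[y]xzzxzxyy
At halt the head is at cell -2.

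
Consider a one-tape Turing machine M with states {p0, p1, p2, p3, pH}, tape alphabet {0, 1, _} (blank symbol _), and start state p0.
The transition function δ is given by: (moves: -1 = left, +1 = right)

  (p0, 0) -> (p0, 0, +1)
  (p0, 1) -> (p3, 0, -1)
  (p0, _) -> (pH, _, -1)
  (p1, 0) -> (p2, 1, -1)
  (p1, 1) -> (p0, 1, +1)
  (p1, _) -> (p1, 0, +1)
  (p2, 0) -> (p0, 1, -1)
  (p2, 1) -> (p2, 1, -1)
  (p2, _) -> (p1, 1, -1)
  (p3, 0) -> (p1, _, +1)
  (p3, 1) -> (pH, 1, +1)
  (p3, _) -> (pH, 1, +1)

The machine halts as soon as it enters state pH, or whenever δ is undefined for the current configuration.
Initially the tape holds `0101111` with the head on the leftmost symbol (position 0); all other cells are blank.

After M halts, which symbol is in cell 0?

1

state=p0 head=0 tape=_[0]101111   (p0,0)→(p0,0,+1)
state=p0 head=1 tape=_0[1]01111   (p0,1)→(p3,0,-1)
state=p3 head=0 tape=_[0]001111   (p3,0)→(p1,_,+1)
state=p1 head=1 tape=__[0]01111   (p1,0)→(p2,1,-1)
state=p2 head=0 tape=_[_]101111   (p2,_)→(p1,1,-1)
state=p1 head=-1 tape=[_]1101111   (p1,_)→(p1,0,+1)
state=p1 head=0 tape=0[1]101111   (p1,1)→(p0,1,+1)
state=p0 head=1 tape=01[1]01111   (p0,1)→(p3,0,-1)
state=p3 head=0 tape=0[1]001111   (p3,1)→(pH,1,+1)
state=pH head=1 tape=01[0]01111
Cell 0 holds 1 when M halts.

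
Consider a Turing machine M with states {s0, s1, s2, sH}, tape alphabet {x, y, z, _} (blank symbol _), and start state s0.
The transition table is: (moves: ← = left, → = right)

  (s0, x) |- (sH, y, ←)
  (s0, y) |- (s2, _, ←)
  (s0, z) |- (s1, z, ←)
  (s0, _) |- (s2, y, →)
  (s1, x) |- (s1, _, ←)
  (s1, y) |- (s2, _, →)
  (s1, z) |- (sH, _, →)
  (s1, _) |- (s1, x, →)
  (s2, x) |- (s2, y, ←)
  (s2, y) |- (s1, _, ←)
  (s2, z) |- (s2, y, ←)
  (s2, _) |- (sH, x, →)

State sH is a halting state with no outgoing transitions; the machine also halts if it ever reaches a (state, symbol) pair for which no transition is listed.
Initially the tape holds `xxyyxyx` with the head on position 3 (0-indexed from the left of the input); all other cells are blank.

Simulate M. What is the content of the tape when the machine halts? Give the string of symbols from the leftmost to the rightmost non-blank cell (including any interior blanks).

xxxxxxxxy

s0 | __xxy[y]xyx   read y → write _, move ←, go to s2
s2 | __xx[y]_xyx   read y → write _, move ←, go to s1
s1 | __x[x]__xyx   read x → write _, move ←, go to s1
s1 | __[x]___xyx   read x → write _, move ←, go to s1
s1 | _[_]____xyx   read _ → write x, move →, go to s1
s1 | _x[_]___xyx   read _ → write x, move →, go to s1
s1 | _xx[_]__xyx   read _ → write x, move →, go to s1
s1 | _xxx[_]_xyx   read _ → write x, move →, go to s1
s1 | _xxxx[_]xyx   read _ → write x, move →, go to s1
s1 | _xxxxx[x]yx   read x → write _, move ←, go to s1
s1 | _xxxx[x]_yx   read x → write _, move ←, go to s1
s1 | _xxx[x]__yx   read x → write _, move ←, go to s1
s1 | _xx[x]___yx   read x → write _, move ←, go to s1
s1 | _x[x]____yx   read x → write _, move ←, go to s1
s1 | _[x]_____yx   read x → write _, move ←, go to s1
s1 | [_]______yx   read _ → write x, move →, go to s1
s1 | x[_]_____yx   read _ → write x, move →, go to s1
s1 | xx[_]____yx   read _ → write x, move →, go to s1
s1 | xxx[_]___yx   read _ → write x, move →, go to s1
s1 | xxxx[_]__yx   read _ → write x, move →, go to s1
s1 | xxxxx[_]_yx   read _ → write x, move →, go to s1
s1 | xxxxxx[_]yx   read _ → write x, move →, go to s1
s1 | xxxxxxx[y]x   read y → write _, move →, go to s2
s2 | xxxxxxx_[x]   read x → write y, move ←, go to s2
s2 | xxxxxxx[_]y   read _ → write x, move →, go to sH
sH | xxxxxxxx[y]
The non-blank tape span at halt is xxxxxxxxy.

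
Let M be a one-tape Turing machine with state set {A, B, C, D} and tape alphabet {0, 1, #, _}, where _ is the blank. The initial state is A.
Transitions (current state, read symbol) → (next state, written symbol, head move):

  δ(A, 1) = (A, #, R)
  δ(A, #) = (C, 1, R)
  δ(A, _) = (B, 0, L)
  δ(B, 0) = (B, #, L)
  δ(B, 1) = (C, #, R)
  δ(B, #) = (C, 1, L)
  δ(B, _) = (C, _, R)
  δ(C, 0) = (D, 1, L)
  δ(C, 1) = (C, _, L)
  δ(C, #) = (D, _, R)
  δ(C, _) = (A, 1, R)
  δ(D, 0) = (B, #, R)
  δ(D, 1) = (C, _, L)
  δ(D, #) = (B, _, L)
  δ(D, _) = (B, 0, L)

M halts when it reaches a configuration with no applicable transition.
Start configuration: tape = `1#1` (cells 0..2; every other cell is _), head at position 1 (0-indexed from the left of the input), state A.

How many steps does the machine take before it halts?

A | ___1[#]1   read # → write 1, move R, go to C
C | ___11[1]   read 1 → write _, move L, go to C
C | ___1[1]_   read 1 → write _, move L, go to C
C | ___[1]__   read 1 → write _, move L, go to C
C | __[_]___   read _ → write 1, move R, go to A
A | __1[_]__   read _ → write 0, move L, go to B
B | __[1]0__   read 1 → write #, move R, go to C
C | __#[0]__   read 0 → write 1, move L, go to D
D | __[#]1__   read # → write _, move L, go to B
B | _[_]_1__   read _ → write _, move R, go to C
C | __[_]1__   read _ → write 1, move R, go to A
A | __1[1]__   read 1 → write #, move R, go to A
A | __1#[_]_   read _ → write 0, move L, go to B
B | __1[#]0_   read # → write 1, move L, go to C
C | __[1]10_   read 1 → write _, move L, go to C
C | _[_]_10_   read _ → write 1, move R, go to A
A | _1[_]10_   read _ → write 0, move L, go to B
B | _[1]010_   read 1 → write #, move R, go to C
C | _#[0]10_   read 0 → write 1, move L, go to D
D | _[#]110_   read # → write _, move L, go to B
B | [_]_110_   read _ → write _, move R, go to C
C | _[_]110_   read _ → write 1, move R, go to A
A | _1[1]10_   read 1 → write #, move R, go to A
A | _1#[1]0_   read 1 → write #, move R, go to A
A | _1##[0]_
M halts after 24 transitions.

24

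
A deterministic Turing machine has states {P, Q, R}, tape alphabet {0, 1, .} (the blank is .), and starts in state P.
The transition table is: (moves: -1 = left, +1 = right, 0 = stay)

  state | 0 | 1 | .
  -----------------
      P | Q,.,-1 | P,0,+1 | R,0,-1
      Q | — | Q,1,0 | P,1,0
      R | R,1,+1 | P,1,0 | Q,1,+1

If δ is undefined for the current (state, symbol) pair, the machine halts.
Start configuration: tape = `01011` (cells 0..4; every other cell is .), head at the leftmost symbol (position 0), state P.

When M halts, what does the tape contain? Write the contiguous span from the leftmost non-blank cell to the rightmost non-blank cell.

P | .[0]1011   read 0 → write ., move -1, go to Q
Q | [.].1011   read . → write 1, move 0, go to P
P | [1].1011   read 1 → write 0, move +1, go to P
P | 0[.]1011   read . → write 0, move -1, go to R
R | [0]01011   read 0 → write 1, move +1, go to R
R | 1[0]1011   read 0 → write 1, move +1, go to R
R | 11[1]011   read 1 → write 1, move 0, go to P
P | 11[1]011   read 1 → write 0, move +1, go to P
P | 110[0]11   read 0 → write ., move -1, go to Q
Q | 11[0].11
The non-blank tape span at halt is 110.11.

110.11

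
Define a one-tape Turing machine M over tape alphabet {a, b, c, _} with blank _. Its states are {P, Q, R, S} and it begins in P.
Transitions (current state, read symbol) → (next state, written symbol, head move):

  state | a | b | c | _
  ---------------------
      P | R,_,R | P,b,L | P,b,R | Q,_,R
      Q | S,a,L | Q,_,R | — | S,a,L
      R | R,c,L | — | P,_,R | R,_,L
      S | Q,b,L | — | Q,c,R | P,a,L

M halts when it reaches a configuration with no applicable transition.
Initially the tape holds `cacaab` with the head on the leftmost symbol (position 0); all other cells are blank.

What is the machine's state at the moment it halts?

P | [c]acaab   read c → write b, move R, go to P
P | b[a]caab   read a → write _, move R, go to R
R | b_[c]aab   read c → write _, move R, go to P
P | b__[a]ab   read a → write _, move R, go to R
R | b___[a]b   read a → write c, move L, go to R
R | b__[_]cb   read _ → write _, move L, go to R
R | b_[_]_cb   read _ → write _, move L, go to R
R | b[_]__cb   read _ → write _, move L, go to R
R | [b]___cb
No transition is defined for (R, b); M halts in state R.

R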